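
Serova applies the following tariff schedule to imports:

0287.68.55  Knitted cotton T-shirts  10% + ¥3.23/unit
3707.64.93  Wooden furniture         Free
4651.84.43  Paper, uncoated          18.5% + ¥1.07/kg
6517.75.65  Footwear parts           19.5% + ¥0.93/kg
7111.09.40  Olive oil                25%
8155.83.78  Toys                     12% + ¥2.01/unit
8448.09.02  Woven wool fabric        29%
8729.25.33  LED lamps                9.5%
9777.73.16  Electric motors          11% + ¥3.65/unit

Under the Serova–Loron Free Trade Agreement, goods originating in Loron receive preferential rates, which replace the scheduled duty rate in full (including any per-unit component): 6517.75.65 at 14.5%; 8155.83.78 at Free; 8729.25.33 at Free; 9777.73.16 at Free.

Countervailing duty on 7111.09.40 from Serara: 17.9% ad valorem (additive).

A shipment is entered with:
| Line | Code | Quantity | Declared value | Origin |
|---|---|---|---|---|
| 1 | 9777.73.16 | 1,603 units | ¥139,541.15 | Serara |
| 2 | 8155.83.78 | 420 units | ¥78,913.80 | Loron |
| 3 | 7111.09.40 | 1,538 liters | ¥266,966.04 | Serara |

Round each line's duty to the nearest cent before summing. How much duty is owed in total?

¥135,728.91

Line 1 (9777.73.16, Serara, 1,603 units, ¥139,541.15):
Base rate for 9777.73.16 is 11% + ¥3.65/unit.
9777.73.16 has an FTA preferential rate, but origin Serara is not Loron; base rate stands.
Duty = ¥139,541.15 × 11% + 1,603 × ¥3.65 = ¥21,200.48.
Line 2 (8155.83.78, Loron, 420 units, ¥78,913.80):
Base rate for 8155.83.78 is 12% + ¥2.01/unit.
Origin Loron qualifies under the Serova–Loron agreement and 8155.83.78 is covered: preferential rate Free applies instead.
Duty = ¥78,913.80 × 0% = ¥0.00.
Line 3 (7111.09.40, Serara, 1,538 liters, ¥266,966.04):
Base rate for 7111.09.40 is 25%.
Additional duty on 7111.09.40 from Serara: +17.9%. Applied ad valorem rate: 25% + 17.9% = 42.9%.
Duty = ¥266,966.04 × 42.9% = ¥114,528.43.
Total = ¥21,200.48 + ¥0.00 + ¥114,528.43 = ¥135,728.91.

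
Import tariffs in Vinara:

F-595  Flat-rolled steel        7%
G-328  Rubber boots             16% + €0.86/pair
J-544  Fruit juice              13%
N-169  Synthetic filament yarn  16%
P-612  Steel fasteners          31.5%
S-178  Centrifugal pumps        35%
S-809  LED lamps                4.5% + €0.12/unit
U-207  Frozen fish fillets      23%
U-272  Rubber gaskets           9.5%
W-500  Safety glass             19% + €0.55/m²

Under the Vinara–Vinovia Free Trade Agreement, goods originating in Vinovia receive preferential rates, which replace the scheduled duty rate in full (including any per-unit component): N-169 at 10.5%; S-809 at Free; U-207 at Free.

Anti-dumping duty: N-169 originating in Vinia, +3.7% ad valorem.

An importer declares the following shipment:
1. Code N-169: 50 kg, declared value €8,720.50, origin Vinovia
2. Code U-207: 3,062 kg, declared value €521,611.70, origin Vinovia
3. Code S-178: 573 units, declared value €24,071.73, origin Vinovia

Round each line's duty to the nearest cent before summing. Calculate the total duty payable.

€9,340.76

Line 1 (N-169, Vinovia, 50 kg, €8,720.50):
Base rate for N-169 is 16%.
Origin Vinovia qualifies under the Vinara–Vinovia agreement and N-169 is covered: preferential rate 10.5% applies instead.
The additional-duty order on N-169 targets Vinia, not Vinovia; it does not apply.
Duty = €8,720.50 × 10.5% = €915.65.
Line 2 (U-207, Vinovia, 3,062 kg, €521,611.70):
Base rate for U-207 is 23%.
Origin Vinovia qualifies under the Vinara–Vinovia agreement and U-207 is covered: preferential rate Free applies instead.
Duty = €521,611.70 × 0% = €0.00.
Line 3 (S-178, Vinovia, 573 units, €24,071.73):
Base rate for S-178 is 35%.
Origin Vinovia is the FTA partner but S-178 is not on the preference list; base rate stands.
Duty = €24,071.73 × 35% = €8,425.11.
Total = €915.65 + €0.00 + €8,425.11 = €9,340.76.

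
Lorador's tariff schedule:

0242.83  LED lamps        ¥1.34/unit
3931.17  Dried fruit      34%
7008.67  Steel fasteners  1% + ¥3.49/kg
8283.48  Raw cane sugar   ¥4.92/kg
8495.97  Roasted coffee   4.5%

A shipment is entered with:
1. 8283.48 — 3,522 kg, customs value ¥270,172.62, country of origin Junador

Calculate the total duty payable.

Line 1 (8283.48, Junador, 3,522 kg, ¥270,172.62):
Base rate for 8283.48 is ¥4.92/kg.
Duty = 3,522 × ¥4.92 = ¥17,328.24.

¥17,328.24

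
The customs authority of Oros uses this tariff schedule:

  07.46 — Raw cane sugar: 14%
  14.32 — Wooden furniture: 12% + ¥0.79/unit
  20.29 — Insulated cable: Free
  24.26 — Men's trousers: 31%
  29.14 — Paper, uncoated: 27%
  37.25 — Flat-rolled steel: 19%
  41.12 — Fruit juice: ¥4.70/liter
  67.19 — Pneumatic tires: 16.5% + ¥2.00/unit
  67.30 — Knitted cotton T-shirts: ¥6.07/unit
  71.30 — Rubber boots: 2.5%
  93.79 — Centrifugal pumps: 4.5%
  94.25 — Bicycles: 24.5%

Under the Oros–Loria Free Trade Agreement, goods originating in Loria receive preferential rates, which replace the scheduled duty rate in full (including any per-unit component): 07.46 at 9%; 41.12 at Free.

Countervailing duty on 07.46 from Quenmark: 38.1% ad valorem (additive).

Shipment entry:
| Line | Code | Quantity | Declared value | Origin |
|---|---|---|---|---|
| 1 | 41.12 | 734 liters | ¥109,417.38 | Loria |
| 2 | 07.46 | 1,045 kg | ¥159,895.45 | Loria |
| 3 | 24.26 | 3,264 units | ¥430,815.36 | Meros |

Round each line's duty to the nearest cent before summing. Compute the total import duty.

Line 1 (41.12, Loria, 734 liters, ¥109,417.38):
Base rate for 41.12 is ¥4.70/liter.
Origin Loria qualifies under the Oros–Loria agreement and 41.12 is covered: preferential rate Free applies instead.
Duty = ¥109,417.38 × 0% = ¥0.00.
Line 2 (07.46, Loria, 1,045 kg, ¥159,895.45):
Base rate for 07.46 is 14%.
Origin Loria qualifies under the Oros–Loria agreement and 07.46 is covered: preferential rate 9% applies instead.
The additional-duty order on 07.46 targets Quenmark, not Loria; it does not apply.
Duty = ¥159,895.45 × 9% = ¥14,390.59.
Line 3 (24.26, Meros, 3,264 units, ¥430,815.36):
Base rate for 24.26 is 31%.
Duty = ¥430,815.36 × 31% = ¥133,552.76.
Total = ¥0.00 + ¥14,390.59 + ¥133,552.76 = ¥147,943.35.

¥147,943.35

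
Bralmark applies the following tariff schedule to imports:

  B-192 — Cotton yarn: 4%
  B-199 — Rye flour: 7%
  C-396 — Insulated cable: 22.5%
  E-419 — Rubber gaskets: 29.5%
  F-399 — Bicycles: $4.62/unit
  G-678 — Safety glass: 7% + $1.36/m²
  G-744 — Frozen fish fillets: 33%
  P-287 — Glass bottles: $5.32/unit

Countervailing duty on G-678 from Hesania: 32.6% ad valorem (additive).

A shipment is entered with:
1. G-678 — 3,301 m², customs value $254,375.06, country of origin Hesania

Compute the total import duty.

$105,221.88

Line 1 (G-678, Hesania, 3,301 m², $254,375.06):
Base rate for G-678 is 7% + $1.36/m².
Additional duty on G-678 from Hesania: +32.6%. Applied ad valorem rate: 7% + 32.6% = 39.6%.
Duty = $254,375.06 × 39.6% + 3,301 × $1.36 = $105,221.88.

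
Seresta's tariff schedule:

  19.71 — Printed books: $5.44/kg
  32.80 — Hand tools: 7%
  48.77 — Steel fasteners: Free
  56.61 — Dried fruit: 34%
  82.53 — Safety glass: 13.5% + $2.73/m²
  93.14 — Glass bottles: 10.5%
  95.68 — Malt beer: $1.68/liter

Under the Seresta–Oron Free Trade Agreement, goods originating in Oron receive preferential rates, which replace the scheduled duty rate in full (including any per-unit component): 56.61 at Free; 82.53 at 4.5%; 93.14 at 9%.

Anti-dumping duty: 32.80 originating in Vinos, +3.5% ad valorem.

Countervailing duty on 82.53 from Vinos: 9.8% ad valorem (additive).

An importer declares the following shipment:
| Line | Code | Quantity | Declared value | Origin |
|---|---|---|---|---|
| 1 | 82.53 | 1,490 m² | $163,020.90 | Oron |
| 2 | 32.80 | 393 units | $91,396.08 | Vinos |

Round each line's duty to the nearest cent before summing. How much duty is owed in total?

Line 1 (82.53, Oron, 1,490 m², $163,020.90):
Base rate for 82.53 is 13.5% + $2.73/m².
Origin Oron qualifies under the Seresta–Oron agreement and 82.53 is covered: preferential rate 4.5% applies instead.
The additional-duty order on 82.53 targets Vinos, not Oron; it does not apply.
Duty = $163,020.90 × 4.5% = $7,335.94.
Line 2 (32.80, Vinos, 393 units, $91,396.08):
Base rate for 32.80 is 7%.
Additional duty on 32.80 from Vinos: +3.5%. Applied ad valorem rate: 7% + 3.5% = 10.5%.
Duty = $91,396.08 × 10.5% = $9,596.59.
Total = $7,335.94 + $9,596.59 = $16,932.53.

$16,932.53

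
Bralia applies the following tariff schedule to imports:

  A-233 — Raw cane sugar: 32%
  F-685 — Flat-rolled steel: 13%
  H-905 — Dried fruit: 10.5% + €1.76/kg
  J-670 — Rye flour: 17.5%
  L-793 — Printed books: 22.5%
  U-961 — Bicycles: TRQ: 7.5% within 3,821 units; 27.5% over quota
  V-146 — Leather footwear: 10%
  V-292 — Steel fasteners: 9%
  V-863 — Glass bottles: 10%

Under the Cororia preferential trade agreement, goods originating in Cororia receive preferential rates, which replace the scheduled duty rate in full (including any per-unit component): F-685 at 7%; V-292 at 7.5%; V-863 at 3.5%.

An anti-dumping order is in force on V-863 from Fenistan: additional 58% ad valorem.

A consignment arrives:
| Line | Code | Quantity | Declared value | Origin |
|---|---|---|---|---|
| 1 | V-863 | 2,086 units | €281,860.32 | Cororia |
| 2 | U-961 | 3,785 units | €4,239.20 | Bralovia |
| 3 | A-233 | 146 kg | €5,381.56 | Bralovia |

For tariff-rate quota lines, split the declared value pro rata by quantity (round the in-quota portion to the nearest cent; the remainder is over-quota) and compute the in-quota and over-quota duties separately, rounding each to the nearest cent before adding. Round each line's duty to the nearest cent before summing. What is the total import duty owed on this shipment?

Line 1 (V-863, Cororia, 2,086 units, €281,860.32):
Base rate for V-863 is 10%.
Origin Cororia qualifies under the Bralia–Cororia agreement and V-863 is covered: preferential rate 3.5% applies instead.
The additional-duty order on V-863 targets Fenistan, not Cororia; it does not apply.
Duty = €281,860.32 × 3.5% = €9,865.11.
Line 2 (U-961, Bralovia, 3,785 units, €4,239.20):
Code U-961 is under a tariff-rate quota (threshold 3,821 units). Quantity 3,785 units is within the quota, so the in-quota rate 7.5% applies to the full value.
Duty = €4,239.20 × 7.5% = €317.94.
Line 3 (A-233, Bralovia, 146 kg, €5,381.56):
Base rate for A-233 is 32%.
Duty = €5,381.56 × 32% = €1,722.10.
Total = €9,865.11 + €317.94 + €1,722.10 = €11,905.15.

€11,905.15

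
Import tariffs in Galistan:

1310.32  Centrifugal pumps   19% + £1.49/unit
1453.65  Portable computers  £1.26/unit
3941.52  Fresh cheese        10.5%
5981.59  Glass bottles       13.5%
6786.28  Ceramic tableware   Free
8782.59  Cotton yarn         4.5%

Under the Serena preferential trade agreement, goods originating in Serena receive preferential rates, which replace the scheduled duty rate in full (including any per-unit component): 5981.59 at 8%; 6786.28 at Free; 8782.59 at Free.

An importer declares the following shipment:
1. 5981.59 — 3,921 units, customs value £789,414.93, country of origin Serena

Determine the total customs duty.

Line 1 (5981.59, Serena, 3,921 units, £789,414.93):
Base rate for 5981.59 is 13.5%.
Origin Serena qualifies under the Galistan–Serena agreement and 5981.59 is covered: preferential rate 8% applies instead.
Duty = £789,414.93 × 8% = £63,153.19.

£63,153.19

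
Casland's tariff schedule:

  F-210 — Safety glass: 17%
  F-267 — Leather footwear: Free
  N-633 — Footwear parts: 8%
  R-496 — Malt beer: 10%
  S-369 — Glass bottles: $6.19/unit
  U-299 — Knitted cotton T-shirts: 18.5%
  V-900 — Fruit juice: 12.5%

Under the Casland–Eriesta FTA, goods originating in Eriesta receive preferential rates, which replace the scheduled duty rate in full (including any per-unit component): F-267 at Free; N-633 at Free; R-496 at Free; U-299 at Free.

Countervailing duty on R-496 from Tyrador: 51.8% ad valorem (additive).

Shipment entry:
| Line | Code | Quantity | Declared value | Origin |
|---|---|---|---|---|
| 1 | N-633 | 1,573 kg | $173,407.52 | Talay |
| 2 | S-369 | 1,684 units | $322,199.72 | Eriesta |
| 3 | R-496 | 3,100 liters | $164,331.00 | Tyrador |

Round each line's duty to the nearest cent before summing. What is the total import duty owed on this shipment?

Line 1 (N-633, Talay, 1,573 kg, $173,407.52):
Base rate for N-633 is 8%.
N-633 has an FTA preferential rate, but origin Talay is not Eriesta; base rate stands.
Duty = $173,407.52 × 8% = $13,872.60.
Line 2 (S-369, Eriesta, 1,684 units, $322,199.72):
Base rate for S-369 is $6.19/unit.
Origin Eriesta is the FTA partner but S-369 is not on the preference list; base rate stands.
Duty = 1,684 × $6.19 = $10,423.96.
Line 3 (R-496, Tyrador, 3,100 liters, $164,331.00):
Base rate for R-496 is 10%.
R-496 has an FTA preferential rate, but origin Tyrador is not Eriesta; base rate stands.
Additional duty on R-496 from Tyrador: +51.8%. Applied ad valorem rate: 10% + 51.8% = 61.8%.
Duty = $164,331.00 × 61.8% = $101,556.56.
Total = $13,872.60 + $10,423.96 + $101,556.56 = $125,853.12.

$125,853.12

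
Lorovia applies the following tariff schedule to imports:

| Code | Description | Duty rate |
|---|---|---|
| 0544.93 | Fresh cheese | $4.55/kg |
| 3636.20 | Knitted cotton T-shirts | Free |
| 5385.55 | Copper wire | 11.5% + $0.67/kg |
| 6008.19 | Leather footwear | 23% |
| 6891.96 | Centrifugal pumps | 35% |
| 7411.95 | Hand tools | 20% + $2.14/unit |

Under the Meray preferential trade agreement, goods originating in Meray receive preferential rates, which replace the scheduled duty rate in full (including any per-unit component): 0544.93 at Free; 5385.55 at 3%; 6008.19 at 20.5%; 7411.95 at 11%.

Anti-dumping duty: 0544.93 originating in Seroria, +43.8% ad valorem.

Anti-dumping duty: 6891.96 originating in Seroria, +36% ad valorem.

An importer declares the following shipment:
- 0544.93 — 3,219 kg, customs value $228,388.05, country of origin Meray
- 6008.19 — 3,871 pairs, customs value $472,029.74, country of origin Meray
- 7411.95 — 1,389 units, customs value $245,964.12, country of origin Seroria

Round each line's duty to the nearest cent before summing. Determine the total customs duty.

Line 1 (0544.93, Meray, 3,219 kg, $228,388.05):
Base rate for 0544.93 is $4.55/kg.
Origin Meray qualifies under the Lorovia–Meray agreement and 0544.93 is covered: preferential rate Free applies instead.
The additional-duty order on 0544.93 targets Seroria, not Meray; it does not apply.
Duty = $228,388.05 × 0% = $0.00.
Line 2 (6008.19, Meray, 3,871 pairs, $472,029.74):
Base rate for 6008.19 is 23%.
Origin Meray qualifies under the Lorovia–Meray agreement and 6008.19 is covered: preferential rate 20.5% applies instead.
Duty = $472,029.74 × 20.5% = $96,766.10.
Line 3 (7411.95, Seroria, 1,389 units, $245,964.12):
Base rate for 7411.95 is 20% + $2.14/unit.
7411.95 has an FTA preferential rate, but origin Seroria is not Meray; base rate stands.
Duty = $245,964.12 × 20% + 1,389 × $2.14 = $52,165.28.
Total = $0.00 + $96,766.10 + $52,165.28 = $148,931.38.

$148,931.38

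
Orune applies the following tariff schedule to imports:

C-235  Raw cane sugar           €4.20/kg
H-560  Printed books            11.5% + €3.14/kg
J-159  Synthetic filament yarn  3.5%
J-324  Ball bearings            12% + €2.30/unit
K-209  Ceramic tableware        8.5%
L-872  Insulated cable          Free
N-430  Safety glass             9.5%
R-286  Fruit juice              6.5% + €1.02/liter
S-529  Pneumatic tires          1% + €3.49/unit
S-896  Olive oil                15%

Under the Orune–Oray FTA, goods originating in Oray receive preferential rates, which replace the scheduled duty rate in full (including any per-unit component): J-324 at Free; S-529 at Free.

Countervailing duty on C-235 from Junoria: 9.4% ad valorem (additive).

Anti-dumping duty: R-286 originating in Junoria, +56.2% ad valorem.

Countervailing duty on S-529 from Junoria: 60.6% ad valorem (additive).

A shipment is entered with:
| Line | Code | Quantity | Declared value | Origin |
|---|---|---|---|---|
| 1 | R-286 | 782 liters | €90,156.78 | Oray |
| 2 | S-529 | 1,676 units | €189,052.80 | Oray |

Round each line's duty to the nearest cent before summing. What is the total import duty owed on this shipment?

Line 1 (R-286, Oray, 782 liters, €90,156.78):
Base rate for R-286 is 6.5% + €1.02/liter.
Origin Oray is the FTA partner but R-286 is not on the preference list; base rate stands.
The additional-duty order on R-286 targets Junoria, not Oray; it does not apply.
Duty = €90,156.78 × 6.5% + 782 × €1.02 = €6,657.83.
Line 2 (S-529, Oray, 1,676 units, €189,052.80):
Base rate for S-529 is 1% + €3.49/unit.
Origin Oray qualifies under the Orune–Oray agreement and S-529 is covered: preferential rate Free applies instead.
The additional-duty order on S-529 targets Junoria, not Oray; it does not apply.
Duty = €189,052.80 × 0% = €0.00.
Total = €6,657.83 + €0.00 = €6,657.83.

€6,657.83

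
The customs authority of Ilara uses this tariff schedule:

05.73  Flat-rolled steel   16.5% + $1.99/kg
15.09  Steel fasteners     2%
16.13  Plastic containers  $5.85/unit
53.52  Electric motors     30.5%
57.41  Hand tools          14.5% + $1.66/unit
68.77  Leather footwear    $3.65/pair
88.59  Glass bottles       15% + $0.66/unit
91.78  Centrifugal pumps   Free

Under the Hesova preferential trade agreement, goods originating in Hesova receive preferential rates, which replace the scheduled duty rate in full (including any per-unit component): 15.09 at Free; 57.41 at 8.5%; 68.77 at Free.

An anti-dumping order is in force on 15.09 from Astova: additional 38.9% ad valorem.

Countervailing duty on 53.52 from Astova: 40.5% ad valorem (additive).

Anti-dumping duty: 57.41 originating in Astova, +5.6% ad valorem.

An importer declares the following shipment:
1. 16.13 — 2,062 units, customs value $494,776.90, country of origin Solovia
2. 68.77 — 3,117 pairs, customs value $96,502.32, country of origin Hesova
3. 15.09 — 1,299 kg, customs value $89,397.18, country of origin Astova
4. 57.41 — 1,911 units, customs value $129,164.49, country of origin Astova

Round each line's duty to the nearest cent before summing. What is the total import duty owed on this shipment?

Line 1 (16.13, Solovia, 2,062 units, $494,776.90):
Base rate for 16.13 is $5.85/unit.
Duty = 2,062 × $5.85 = $12,062.70.
Line 2 (68.77, Hesova, 3,117 pairs, $96,502.32):
Base rate for 68.77 is $3.65/pair.
Origin Hesova qualifies under the Ilara–Hesova agreement and 68.77 is covered: preferential rate Free applies instead.
Duty = $96,502.32 × 0% = $0.00.
Line 3 (15.09, Astova, 1,299 kg, $89,397.18):
Base rate for 15.09 is 2%.
15.09 has an FTA preferential rate, but origin Astova is not Hesova; base rate stands.
Additional duty on 15.09 from Astova: +38.9%. Applied ad valorem rate: 2% + 38.9% = 40.9%.
Duty = $89,397.18 × 40.9% = $36,563.45.
Line 4 (57.41, Astova, 1,911 units, $129,164.49):
Base rate for 57.41 is 14.5% + $1.66/unit.
57.41 has an FTA preferential rate, but origin Astova is not Hesova; base rate stands.
Additional duty on 57.41 from Astova: +5.6%. Applied ad valorem rate: 14.5% + 5.6% = 20.1%.
Duty = $129,164.49 × 20.1% + 1,911 × $1.66 = $29,134.32.
Total = $12,062.70 + $0.00 + $36,563.45 + $29,134.32 = $77,760.47.

$77,760.47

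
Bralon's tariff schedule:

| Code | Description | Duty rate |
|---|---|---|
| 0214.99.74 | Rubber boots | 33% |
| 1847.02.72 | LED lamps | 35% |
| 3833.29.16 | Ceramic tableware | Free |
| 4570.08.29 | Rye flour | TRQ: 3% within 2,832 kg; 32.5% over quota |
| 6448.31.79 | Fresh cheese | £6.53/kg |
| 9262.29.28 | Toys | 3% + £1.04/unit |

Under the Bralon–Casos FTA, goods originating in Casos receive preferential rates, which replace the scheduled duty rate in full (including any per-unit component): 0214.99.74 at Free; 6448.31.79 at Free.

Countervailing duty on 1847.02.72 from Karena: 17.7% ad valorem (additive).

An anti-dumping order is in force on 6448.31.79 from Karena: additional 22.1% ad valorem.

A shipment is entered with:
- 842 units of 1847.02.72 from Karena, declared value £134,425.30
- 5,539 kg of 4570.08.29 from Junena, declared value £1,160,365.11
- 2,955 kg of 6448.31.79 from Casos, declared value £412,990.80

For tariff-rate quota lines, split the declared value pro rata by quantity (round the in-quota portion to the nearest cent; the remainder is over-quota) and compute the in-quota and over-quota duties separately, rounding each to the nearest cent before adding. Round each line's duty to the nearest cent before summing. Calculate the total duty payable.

Line 1 (1847.02.72, Karena, 842 units, £134,425.30):
Base rate for 1847.02.72 is 35%.
Additional duty on 1847.02.72 from Karena: +17.7%. Applied ad valorem rate: 35% + 17.7% = 52.7%.
Duty = £134,425.30 × 52.7% = £70,842.13.
Line 2 (4570.08.29, Junena, 5,539 kg, £1,160,365.11):
Code 4570.08.29 is under a tariff-rate quota (threshold 2,832 kg). In-quota: 2,832 kg at 3%; over-quota: 2,707 kg at 32.5%.
Pro-rata value split: in-quota = £1,160,365.11 × 2,832/5,539 = £593,275.68; over-quota = £1,160,365.11 − £593,275.68 = £567,089.43.
In-quota duty = £593,275.68 × 3% = £17,798.27. Over-quota duty = £567,089.43 × 32.5% = £184,304.06.
Line duty = £17,798.27 + £184,304.06 = £202,102.33.
Line 3 (6448.31.79, Casos, 2,955 kg, £412,990.80):
Base rate for 6448.31.79 is £6.53/kg.
Origin Casos qualifies under the Bralon–Casos agreement and 6448.31.79 is covered: preferential rate Free applies instead.
The additional-duty order on 6448.31.79 targets Karena, not Casos; it does not apply.
Duty = £412,990.80 × 0% = £0.00.
Total = £70,842.13 + £202,102.33 + £0.00 = £272,944.46.

£272,944.46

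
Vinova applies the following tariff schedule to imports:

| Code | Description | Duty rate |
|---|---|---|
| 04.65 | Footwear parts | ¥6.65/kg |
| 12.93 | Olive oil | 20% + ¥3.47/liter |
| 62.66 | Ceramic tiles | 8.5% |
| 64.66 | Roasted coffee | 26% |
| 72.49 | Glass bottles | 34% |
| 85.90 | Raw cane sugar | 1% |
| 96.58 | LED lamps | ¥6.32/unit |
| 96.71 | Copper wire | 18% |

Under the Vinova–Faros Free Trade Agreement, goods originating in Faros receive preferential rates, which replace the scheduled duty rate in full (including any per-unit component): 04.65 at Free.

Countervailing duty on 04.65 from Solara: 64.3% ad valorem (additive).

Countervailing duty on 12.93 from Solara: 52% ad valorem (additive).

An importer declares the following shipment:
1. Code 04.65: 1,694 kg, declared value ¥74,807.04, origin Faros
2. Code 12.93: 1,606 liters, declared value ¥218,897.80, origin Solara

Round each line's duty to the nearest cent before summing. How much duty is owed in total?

¥163,179.24

Line 1 (04.65, Faros, 1,694 kg, ¥74,807.04):
Base rate for 04.65 is ¥6.65/kg.
Origin Faros qualifies under the Vinova–Faros agreement and 04.65 is covered: preferential rate Free applies instead.
The additional-duty order on 04.65 targets Solara, not Faros; it does not apply.
Duty = ¥74,807.04 × 0% = ¥0.00.
Line 2 (12.93, Solara, 1,606 liters, ¥218,897.80):
Base rate for 12.93 is 20% + ¥3.47/liter.
Additional duty on 12.93 from Solara: +52%. Applied ad valorem rate: 20% + 52% = 72%.
Duty = ¥218,897.80 × 72% + 1,606 × ¥3.47 = ¥163,179.24.
Total = ¥0.00 + ¥163,179.24 = ¥163,179.24.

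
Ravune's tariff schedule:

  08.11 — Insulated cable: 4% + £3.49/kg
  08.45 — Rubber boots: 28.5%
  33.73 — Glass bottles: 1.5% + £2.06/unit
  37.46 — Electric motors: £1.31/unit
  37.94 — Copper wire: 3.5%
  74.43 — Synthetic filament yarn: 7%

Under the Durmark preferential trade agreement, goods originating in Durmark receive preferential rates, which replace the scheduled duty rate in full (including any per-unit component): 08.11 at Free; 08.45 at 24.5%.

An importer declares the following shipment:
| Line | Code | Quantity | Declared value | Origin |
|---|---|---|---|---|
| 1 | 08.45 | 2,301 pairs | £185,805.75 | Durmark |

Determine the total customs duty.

£45,522.41

Line 1 (08.45, Durmark, 2,301 pairs, £185,805.75):
Base rate for 08.45 is 28.5%.
Origin Durmark qualifies under the Ravune–Durmark agreement and 08.45 is covered: preferential rate 24.5% applies instead.
Duty = £185,805.75 × 24.5% = £45,522.41.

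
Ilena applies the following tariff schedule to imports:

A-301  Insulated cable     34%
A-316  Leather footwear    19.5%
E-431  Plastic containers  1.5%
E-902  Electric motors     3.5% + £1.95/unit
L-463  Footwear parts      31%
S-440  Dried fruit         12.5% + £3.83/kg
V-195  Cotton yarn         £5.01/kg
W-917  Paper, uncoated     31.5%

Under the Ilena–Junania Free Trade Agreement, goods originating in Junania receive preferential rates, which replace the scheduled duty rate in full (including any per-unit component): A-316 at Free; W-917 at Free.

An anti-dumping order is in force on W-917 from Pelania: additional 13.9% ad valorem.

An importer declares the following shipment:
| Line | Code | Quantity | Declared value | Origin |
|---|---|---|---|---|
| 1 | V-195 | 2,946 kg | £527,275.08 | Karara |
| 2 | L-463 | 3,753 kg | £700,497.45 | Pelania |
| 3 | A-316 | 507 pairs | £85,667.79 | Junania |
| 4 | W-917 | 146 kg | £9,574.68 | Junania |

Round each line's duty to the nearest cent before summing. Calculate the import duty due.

Line 1 (V-195, Karara, 2,946 kg, £527,275.08):
Base rate for V-195 is £5.01/kg.
Duty = 2,946 × £5.01 = £14,759.46.
Line 2 (L-463, Pelania, 3,753 kg, £700,497.45):
Base rate for L-463 is 31%.
Duty = £700,497.45 × 31% = £217,154.21.
Line 3 (A-316, Junania, 507 pairs, £85,667.79):
Base rate for A-316 is 19.5%.
Origin Junania qualifies under the Ilena–Junania agreement and A-316 is covered: preferential rate Free applies instead.
Duty = £85,667.79 × 0% = £0.00.
Line 4 (W-917, Junania, 146 kg, £9,574.68):
Base rate for W-917 is 31.5%.
Origin Junania qualifies under the Ilena–Junania agreement and W-917 is covered: preferential rate Free applies instead.
The additional-duty order on W-917 targets Pelania, not Junania; it does not apply.
Duty = £9,574.68 × 0% = £0.00.
Total = £14,759.46 + £217,154.21 + £0.00 + £0.00 = £231,913.67.

£231,913.67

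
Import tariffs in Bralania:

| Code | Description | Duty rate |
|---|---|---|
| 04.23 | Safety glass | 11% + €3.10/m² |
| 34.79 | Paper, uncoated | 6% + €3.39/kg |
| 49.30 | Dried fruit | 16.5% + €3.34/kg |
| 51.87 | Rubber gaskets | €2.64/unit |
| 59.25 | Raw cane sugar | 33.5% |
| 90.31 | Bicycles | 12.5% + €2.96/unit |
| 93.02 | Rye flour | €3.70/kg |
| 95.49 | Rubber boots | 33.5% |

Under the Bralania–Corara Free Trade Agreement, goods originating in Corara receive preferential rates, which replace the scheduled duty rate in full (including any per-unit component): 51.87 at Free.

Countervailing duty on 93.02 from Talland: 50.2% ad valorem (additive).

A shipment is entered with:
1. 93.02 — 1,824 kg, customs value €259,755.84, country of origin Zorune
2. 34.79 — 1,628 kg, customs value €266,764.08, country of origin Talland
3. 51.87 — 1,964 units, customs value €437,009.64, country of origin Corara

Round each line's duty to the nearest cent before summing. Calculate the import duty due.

Line 1 (93.02, Zorune, 1,824 kg, €259,755.84):
Base rate for 93.02 is €3.70/kg.
The additional-duty order on 93.02 targets Talland, not Zorune; it does not apply.
Duty = 1,824 × €3.70 = €6,748.80.
Line 2 (34.79, Talland, 1,628 kg, €266,764.08):
Base rate for 34.79 is 6% + €3.39/kg.
Duty = €266,764.08 × 6% + 1,628 × €3.39 = €21,524.76.
Line 3 (51.87, Corara, 1,964 units, €437,009.64):
Base rate for 51.87 is €2.64/unit.
Origin Corara qualifies under the Bralania–Corara agreement and 51.87 is covered: preferential rate Free applies instead.
Duty = €437,009.64 × 0% = €0.00.
Total = €6,748.80 + €21,524.76 + €0.00 = €28,273.56.

€28,273.56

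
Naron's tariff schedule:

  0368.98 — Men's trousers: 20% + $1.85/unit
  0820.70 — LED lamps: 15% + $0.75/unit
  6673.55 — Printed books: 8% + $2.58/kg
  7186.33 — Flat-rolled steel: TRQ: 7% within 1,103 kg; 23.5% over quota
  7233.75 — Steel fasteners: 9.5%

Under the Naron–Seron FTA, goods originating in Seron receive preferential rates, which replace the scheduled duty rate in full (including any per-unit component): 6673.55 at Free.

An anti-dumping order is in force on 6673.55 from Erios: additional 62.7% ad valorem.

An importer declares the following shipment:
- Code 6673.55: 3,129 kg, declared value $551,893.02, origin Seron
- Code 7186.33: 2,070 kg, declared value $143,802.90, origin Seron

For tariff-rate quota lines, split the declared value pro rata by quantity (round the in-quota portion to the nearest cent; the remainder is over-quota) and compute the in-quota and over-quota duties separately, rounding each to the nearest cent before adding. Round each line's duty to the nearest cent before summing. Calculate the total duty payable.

Line 1 (6673.55, Seron, 3,129 kg, $551,893.02):
Base rate for 6673.55 is 8% + $2.58/kg.
Origin Seron qualifies under the Naron–Seron agreement and 6673.55 is covered: preferential rate Free applies instead.
The additional-duty order on 6673.55 targets Erios, not Seron; it does not apply.
Duty = $551,893.02 × 0% = $0.00.
Line 2 (7186.33, Seron, 2,070 kg, $143,802.90):
Code 7186.33 is under a tariff-rate quota (threshold 1,103 kg). In-quota: 1,103 kg at 7%; over-quota: 967 kg at 23.5%.
Pro-rata value split: in-quota = $143,802.90 × 1,103/2,070 = $76,625.41; over-quota = $143,802.90 − $76,625.41 = $67,177.49.
In-quota duty = $76,625.41 × 7% = $5,363.78. Over-quota duty = $67,177.49 × 23.5% = $15,786.71.
Line duty = $5,363.78 + $15,786.71 = $21,150.49.
Total = $0.00 + $21,150.49 = $21,150.49.

$21,150.49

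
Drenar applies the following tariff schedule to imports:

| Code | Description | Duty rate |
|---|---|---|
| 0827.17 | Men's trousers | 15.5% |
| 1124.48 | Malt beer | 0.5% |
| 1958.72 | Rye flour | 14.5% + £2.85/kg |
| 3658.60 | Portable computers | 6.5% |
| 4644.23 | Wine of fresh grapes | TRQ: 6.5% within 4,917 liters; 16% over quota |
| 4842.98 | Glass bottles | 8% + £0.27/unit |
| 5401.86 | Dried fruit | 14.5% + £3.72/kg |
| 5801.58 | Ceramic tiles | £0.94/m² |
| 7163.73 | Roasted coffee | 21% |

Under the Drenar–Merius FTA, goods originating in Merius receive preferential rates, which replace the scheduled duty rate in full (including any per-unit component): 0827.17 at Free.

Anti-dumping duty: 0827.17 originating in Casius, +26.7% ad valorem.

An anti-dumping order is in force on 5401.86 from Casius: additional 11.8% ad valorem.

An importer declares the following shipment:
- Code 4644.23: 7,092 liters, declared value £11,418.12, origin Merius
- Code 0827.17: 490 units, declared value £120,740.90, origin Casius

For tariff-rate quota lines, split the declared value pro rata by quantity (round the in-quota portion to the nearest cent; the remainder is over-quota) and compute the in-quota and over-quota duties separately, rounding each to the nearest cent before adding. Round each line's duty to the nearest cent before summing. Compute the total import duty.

£52,027.50

Line 1 (4644.23, Merius, 7,092 liters, £11,418.12):
Code 4644.23 is under a tariff-rate quota (threshold 4,917 liters). In-quota: 4,917 liters at 6.5%; over-quota: 2,175 liters at 16%.
Pro-rata value split: in-quota = £11,418.12 × 4,917/7,092 = £7,916.37; over-quota = £11,418.12 − £7,916.37 = £3,501.75.
In-quota duty = £7,916.37 × 6.5% = £514.56. Over-quota duty = £3,501.75 × 16% = £560.28.
Line duty = £514.56 + £560.28 = £1,074.84.
Line 2 (0827.17, Casius, 490 units, £120,740.90):
Base rate for 0827.17 is 15.5%.
0827.17 has an FTA preferential rate, but origin Casius is not Merius; base rate stands.
Additional duty on 0827.17 from Casius: +26.7%. Applied ad valorem rate: 15.5% + 26.7% = 42.2%.
Duty = £120,740.90 × 42.2% = £50,952.66.
Total = £1,074.84 + £50,952.66 = £52,027.50.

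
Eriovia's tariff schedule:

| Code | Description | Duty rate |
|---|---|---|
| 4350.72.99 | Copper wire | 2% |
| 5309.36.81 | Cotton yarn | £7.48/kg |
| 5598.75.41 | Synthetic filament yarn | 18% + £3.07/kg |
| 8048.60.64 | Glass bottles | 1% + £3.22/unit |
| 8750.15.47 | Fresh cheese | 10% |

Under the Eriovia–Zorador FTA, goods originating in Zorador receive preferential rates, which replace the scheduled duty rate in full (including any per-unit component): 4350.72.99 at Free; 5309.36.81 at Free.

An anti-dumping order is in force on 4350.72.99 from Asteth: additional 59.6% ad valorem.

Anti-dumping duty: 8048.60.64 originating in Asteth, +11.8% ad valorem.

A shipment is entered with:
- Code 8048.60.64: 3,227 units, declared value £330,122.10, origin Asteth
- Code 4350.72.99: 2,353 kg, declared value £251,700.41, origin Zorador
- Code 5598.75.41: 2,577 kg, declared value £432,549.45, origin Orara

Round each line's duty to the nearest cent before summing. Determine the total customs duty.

£138,416.86

Line 1 (8048.60.64, Asteth, 3,227 units, £330,122.10):
Base rate for 8048.60.64 is 1% + £3.22/unit.
Additional duty on 8048.60.64 from Asteth: +11.8%. Applied ad valorem rate: 1% + 11.8% = 12.8%.
Duty = £330,122.10 × 12.8% + 3,227 × £3.22 = £52,646.57.
Line 2 (4350.72.99, Zorador, 2,353 kg, £251,700.41):
Base rate for 4350.72.99 is 2%.
Origin Zorador qualifies under the Eriovia–Zorador agreement and 4350.72.99 is covered: preferential rate Free applies instead.
The additional-duty order on 4350.72.99 targets Asteth, not Zorador; it does not apply.
Duty = £251,700.41 × 0% = £0.00.
Line 3 (5598.75.41, Orara, 2,577 kg, £432,549.45):
Base rate for 5598.75.41 is 18% + £3.07/kg.
Duty = £432,549.45 × 18% + 2,577 × £3.07 = £85,770.29.
Total = £52,646.57 + £0.00 + £85,770.29 = £138,416.86.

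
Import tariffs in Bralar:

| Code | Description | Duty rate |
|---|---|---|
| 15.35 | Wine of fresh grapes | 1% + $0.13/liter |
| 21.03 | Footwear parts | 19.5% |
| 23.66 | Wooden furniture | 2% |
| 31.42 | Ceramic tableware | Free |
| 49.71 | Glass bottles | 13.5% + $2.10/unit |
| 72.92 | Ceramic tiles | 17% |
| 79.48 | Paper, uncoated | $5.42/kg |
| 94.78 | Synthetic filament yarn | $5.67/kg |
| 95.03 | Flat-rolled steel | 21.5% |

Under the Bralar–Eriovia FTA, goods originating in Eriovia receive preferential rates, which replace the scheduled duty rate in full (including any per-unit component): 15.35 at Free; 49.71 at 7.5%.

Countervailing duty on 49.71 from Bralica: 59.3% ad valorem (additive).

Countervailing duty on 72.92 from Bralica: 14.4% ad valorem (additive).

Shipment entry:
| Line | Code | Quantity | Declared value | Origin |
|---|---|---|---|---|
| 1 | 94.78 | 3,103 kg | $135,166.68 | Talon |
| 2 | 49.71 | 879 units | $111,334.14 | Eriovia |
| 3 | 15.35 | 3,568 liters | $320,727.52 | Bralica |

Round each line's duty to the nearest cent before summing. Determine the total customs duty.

Line 1 (94.78, Talon, 3,103 kg, $135,166.68):
Base rate for 94.78 is $5.67/kg.
Duty = 3,103 × $5.67 = $17,594.01.
Line 2 (49.71, Eriovia, 879 units, $111,334.14):
Base rate for 49.71 is 13.5% + $2.10/unit.
Origin Eriovia qualifies under the Bralar–Eriovia agreement and 49.71 is covered: preferential rate 7.5% applies instead.
The additional-duty order on 49.71 targets Bralica, not Eriovia; it does not apply.
Duty = $111,334.14 × 7.5% = $8,350.06.
Line 3 (15.35, Bralica, 3,568 liters, $320,727.52):
Base rate for 15.35 is 1% + $0.13/liter.
15.35 has an FTA preferential rate, but origin Bralica is not Eriovia; base rate stands.
Duty = $320,727.52 × 1% + 3,568 × $0.13 = $3,671.12.
Total = $17,594.01 + $8,350.06 + $3,671.12 = $29,615.19.

$29,615.19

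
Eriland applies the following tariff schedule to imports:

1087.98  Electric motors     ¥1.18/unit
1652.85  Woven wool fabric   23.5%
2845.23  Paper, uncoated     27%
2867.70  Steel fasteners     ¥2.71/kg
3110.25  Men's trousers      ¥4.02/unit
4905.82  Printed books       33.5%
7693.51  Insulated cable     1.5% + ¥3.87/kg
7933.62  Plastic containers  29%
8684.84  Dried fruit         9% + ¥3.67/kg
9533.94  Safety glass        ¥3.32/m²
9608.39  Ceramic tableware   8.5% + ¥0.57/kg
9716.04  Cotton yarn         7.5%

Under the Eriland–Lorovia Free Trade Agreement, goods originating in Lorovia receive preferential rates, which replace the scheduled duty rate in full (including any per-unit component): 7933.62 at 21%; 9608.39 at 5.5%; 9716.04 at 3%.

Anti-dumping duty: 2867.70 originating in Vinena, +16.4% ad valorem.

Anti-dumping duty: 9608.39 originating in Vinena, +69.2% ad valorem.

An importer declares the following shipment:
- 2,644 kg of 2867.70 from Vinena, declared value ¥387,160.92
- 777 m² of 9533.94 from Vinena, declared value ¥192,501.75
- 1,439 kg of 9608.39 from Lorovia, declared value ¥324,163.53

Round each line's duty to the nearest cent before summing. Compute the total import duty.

¥91,068.26

Line 1 (2867.70, Vinena, 2,644 kg, ¥387,160.92):
Base rate for 2867.70 is ¥2.71/kg.
Additional duty on 2867.70 from Vinena: +16.4% ad valorem. Applied ad valorem rate = 16.4%.
Duty = ¥387,160.92 × 16.4% + 2,644 × ¥2.71 = ¥70,659.63.
Line 2 (9533.94, Vinena, 777 m², ¥192,501.75):
Base rate for 9533.94 is ¥3.32/m².
Duty = 777 × ¥3.32 = ¥2,579.64.
Line 3 (9608.39, Lorovia, 1,439 kg, ¥324,163.53):
Base rate for 9608.39 is 8.5% + ¥0.57/kg.
Origin Lorovia qualifies under the Eriland–Lorovia agreement and 9608.39 is covered: preferential rate 5.5% applies instead.
The additional-duty order on 9608.39 targets Vinena, not Lorovia; it does not apply.
Duty = ¥324,163.53 × 5.5% = ¥17,828.99.
Total = ¥70,659.63 + ¥2,579.64 + ¥17,828.99 = ¥91,068.26.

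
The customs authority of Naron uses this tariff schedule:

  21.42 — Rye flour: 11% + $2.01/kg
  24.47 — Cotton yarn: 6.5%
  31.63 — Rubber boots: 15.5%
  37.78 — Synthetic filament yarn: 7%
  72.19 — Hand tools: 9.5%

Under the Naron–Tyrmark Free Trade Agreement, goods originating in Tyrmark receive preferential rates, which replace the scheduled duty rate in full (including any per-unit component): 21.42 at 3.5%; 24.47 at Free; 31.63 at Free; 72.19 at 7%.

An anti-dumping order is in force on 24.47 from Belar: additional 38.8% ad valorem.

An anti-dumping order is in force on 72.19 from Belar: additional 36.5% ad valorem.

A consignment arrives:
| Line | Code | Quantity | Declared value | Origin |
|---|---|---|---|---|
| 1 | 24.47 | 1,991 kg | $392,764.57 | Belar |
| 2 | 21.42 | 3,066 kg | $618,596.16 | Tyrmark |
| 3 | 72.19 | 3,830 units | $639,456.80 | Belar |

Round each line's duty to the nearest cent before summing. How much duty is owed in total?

Line 1 (24.47, Belar, 1,991 kg, $392,764.57):
Base rate for 24.47 is 6.5%.
24.47 has an FTA preferential rate, but origin Belar is not Tyrmark; base rate stands.
Additional duty on 24.47 from Belar: +38.8%. Applied ad valorem rate: 6.5% + 38.8% = 45.3%.
Duty = $392,764.57 × 45.3% = $177,922.35.
Line 2 (21.42, Tyrmark, 3,066 kg, $618,596.16):
Base rate for 21.42 is 11% + $2.01/kg.
Origin Tyrmark qualifies under the Naron–Tyrmark agreement and 21.42 is covered: preferential rate 3.5% applies instead.
Duty = $618,596.16 × 3.5% = $21,650.87.
Line 3 (72.19, Belar, 3,830 units, $639,456.80):
Base rate for 72.19 is 9.5%.
72.19 has an FTA preferential rate, but origin Belar is not Tyrmark; base rate stands.
Additional duty on 72.19 from Belar: +36.5%. Applied ad valorem rate: 9.5% + 36.5% = 46%.
Duty = $639,456.80 × 46% = $294,150.13.
Total = $177,922.35 + $21,650.87 + $294,150.13 = $493,723.35.

$493,723.35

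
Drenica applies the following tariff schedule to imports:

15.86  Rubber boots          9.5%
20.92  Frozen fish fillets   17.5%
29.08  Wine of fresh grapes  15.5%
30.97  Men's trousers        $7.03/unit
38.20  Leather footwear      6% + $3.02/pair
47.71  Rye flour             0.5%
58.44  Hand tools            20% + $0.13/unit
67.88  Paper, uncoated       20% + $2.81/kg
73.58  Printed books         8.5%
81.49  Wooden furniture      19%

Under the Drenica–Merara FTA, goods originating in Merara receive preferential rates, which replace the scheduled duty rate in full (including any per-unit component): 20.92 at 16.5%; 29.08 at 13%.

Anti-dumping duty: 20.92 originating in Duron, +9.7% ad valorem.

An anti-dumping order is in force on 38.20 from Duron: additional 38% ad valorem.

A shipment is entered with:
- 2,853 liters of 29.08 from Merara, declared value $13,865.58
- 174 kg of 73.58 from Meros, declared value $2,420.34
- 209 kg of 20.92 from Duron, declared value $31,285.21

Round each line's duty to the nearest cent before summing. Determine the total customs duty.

$10,517.84

Line 1 (29.08, Merara, 2,853 liters, $13,865.58):
Base rate for 29.08 is 15.5%.
Origin Merara qualifies under the Drenica–Merara agreement and 29.08 is covered: preferential rate 13% applies instead.
Duty = $13,865.58 × 13% = $1,802.53.
Line 2 (73.58, Meros, 174 kg, $2,420.34):
Base rate for 73.58 is 8.5%.
Duty = $2,420.34 × 8.5% = $205.73.
Line 3 (20.92, Duron, 209 kg, $31,285.21):
Base rate for 20.92 is 17.5%.
20.92 has an FTA preferential rate, but origin Duron is not Merara; base rate stands.
Additional duty on 20.92 from Duron: +9.7%. Applied ad valorem rate: 17.5% + 9.7% = 27.2%.
Duty = $31,285.21 × 27.2% = $8,509.58.
Total = $1,802.53 + $205.73 + $8,509.58 = $10,517.84.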